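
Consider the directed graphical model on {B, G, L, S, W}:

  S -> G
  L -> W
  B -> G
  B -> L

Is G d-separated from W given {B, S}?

Yes

There is one path between G and W:
Path 1: G ← B → L → W
  B is a fork here and B is conditioned on, so the path is blocked at B.
Since every path is blocked, d-separation holds.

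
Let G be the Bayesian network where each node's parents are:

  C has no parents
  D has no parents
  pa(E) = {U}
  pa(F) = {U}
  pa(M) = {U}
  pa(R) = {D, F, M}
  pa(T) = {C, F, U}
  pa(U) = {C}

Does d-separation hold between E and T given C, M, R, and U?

4 paths connect E and T; each must be blocked for d-separation to hold:
  1. E ← U → F → T — U:fork[blocks]; F:chain[open] ⇒ blocked
  2. E ← U ← C → T — U:chain[blocks]; C:fork[blocks] ⇒ blocked
  3. E ← U → T — U:fork[blocks] ⇒ blocked
  4. E ← U → M → R ← F → T — U:fork[blocks]; M:chain[blocks]; R:collider[open]; F:fork[open] ⇒ blocked
Since every path is blocked, d-separation holds.

Yes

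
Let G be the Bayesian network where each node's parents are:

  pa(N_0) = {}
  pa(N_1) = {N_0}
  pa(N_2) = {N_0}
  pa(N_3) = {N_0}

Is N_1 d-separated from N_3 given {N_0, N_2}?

Yes

Only one path connects N_1 and N_3:
  1. N_1 ← N_0 → N_3 — N_0:fork[blocks] ⇒ blocked
All paths are blocked; N_1 ⊥ N_3 | {N_0, N_2} holds.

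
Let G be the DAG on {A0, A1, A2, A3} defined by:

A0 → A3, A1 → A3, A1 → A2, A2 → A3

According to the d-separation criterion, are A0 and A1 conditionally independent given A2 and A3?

We examine all 2 paths between A0 and A1:
Path 1: A0 → A3 ← A2 ← A1
  A2 is a chain here and A2 is conditioned on, so the path is blocked at A2.
Path 2: A0 → A3 ← A1
  A3 is a collider and A3 is conditioned on, which opens it — no node blocks this path, so it is active.
At least one path is unblocked, so d-separation fails.

No — A0 and A1 are not d-separated given {A2, A3}.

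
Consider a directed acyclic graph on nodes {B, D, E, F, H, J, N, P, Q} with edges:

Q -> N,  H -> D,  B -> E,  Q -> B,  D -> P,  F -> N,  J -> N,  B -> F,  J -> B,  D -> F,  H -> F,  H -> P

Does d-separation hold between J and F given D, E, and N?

No

4 paths connect J and F; each must be blocked for d-separation to hold:
Path 1: J → B ← Q → N ← F
  B is a collider and its descendant N is conditioned on, which opens it; Q is a fork and Q is not conditioned on; N is a collider and N is conditioned on, which opens it — no node blocks this path, so it is active.
Path 2: J → B → F
  B is a chain and B is not conditioned on — no node blocks this path, so it is active.
Path 3: J → N ← Q → B → F
  N is a collider and N is conditioned on, which opens it; Q is a fork and Q is not conditioned on; B is a chain and B is not conditioned on — no node blocks this path, so it is active.
Path 4: J → N ← F
  N is a collider and N is conditioned on, which opens it — no node blocks this path, so it is active.
Because an active path exists, J and F are not d-separated.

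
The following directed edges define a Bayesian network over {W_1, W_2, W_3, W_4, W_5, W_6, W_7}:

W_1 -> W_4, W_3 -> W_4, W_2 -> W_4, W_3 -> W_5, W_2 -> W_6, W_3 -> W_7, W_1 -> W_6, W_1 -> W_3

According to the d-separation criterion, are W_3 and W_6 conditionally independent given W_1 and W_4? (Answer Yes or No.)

No

We examine all 4 paths between W_3 and W_6:
Path 1: W_3 ← W_1 → W_4 ← W_2 → W_6
  W_1 is a fork here and W_1 is conditioned on, so the path is blocked at W_1.
Path 2: W_3 ← W_1 → W_6
  W_1 is a fork here and W_1 is conditioned on, so the path is blocked at W_1.
Path 3: W_3 → W_4 ← W_2 → W_6
  W_4 is a collider and W_4 is conditioned on, which opens it; W_2 is a fork and W_2 is not conditioned on — no node blocks this path, so it is active.
Path 4: W_3 → W_4 ← W_1 → W_6
  W_1 is a fork here and W_1 is conditioned on, so the path is blocked at W_1.
At least one path is unblocked, so d-separation fails.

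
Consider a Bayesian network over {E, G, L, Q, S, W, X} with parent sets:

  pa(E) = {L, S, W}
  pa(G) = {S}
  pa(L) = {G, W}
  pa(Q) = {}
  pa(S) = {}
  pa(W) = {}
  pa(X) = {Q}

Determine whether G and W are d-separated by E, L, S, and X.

We examine all 4 paths between G and W:
Path 1: G → L ← W
  L is a collider and L is conditioned on, which opens it — no node blocks this path, so it is active.
Path 2: G → L → E ← W
  L is a chain here and L is conditioned on, so the path is blocked at L.
Path 3: G ← S → E ← L ← W
  S is a fork here and S is conditioned on, so the path is blocked at S.
Path 4: G ← S → E ← W
  S is a fork here and S is conditioned on, so the path is blocked at S.
Since the path G → L ← W is active, G and W are not d-separated given {E, L, S, X}.

No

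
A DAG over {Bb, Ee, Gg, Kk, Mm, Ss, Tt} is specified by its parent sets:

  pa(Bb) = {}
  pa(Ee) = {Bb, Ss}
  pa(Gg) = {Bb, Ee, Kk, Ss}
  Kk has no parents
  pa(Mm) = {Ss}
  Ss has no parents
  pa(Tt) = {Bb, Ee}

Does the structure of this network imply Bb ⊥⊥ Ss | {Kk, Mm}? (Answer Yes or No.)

Yes

6 paths connect Bb and Ss; each must be blocked for d-separation to hold:
Path 1: Bb → Ee → Gg ← Ss
  Gg is a collider here and neither Gg nor any of its descendants is conditioned on, so the collider stays closed — the path is blocked at Gg.
Path 2: Bb → Ee ← Ss
  Ee is a collider here and neither Ee nor any of its descendants is conditioned on, so the collider stays closed — the path is blocked at Ee.
Path 3: Bb → Tt ← Ee → Gg ← Ss
  Tt is a collider here and neither Tt nor any of its descendants is conditioned on, so the collider stays closed — the path is blocked at Tt.
Path 4: Bb → Tt ← Ee ← Ss
  Tt is a collider here and neither Tt nor any of its descendants is conditioned on, so the collider stays closed — the path is blocked at Tt.
Path 5: Bb → Gg ← Ee ← Ss
  Gg is a collider here and neither Gg nor any of its descendants is conditioned on, so the collider stays closed — the path is blocked at Gg.
Path 6: Bb → Gg ← Ss
  Gg is a collider here and neither Gg nor any of its descendants is conditioned on, so the collider stays closed — the path is blocked at Gg.
All paths are blocked; Bb ⊥ Ss | {Kk, Mm} holds.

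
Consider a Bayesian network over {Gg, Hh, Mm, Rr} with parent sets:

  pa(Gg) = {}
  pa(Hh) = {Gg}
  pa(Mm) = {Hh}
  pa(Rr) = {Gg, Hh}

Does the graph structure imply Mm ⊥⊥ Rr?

There are 2 undirected paths between Mm and Rr; checking each against the conditioning set ∅:
Path 1: Mm ← Hh → Rr
  Hh is a fork and Hh is not conditioned on — no node blocks this path, so it is active.
Path 2: Mm ← Hh ← Gg → Rr
  Hh is a chain and Hh is not conditioned on; Gg is a fork and Gg is not conditioned on — no node blocks this path, so it is active.
At least one path is unblocked, so d-separation fails.

No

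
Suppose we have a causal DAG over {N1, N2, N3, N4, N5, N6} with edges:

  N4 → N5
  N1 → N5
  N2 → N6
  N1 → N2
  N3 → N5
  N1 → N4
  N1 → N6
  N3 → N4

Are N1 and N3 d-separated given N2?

There are 4 undirected paths between N1 and N3; checking each against the conditioning set {N2}:
Path 1: N1 → N4 ← N3
  N4 is a collider here and neither N4 nor any of its descendants is conditioned on, so the collider stays closed — the path is blocked at N4.
Path 2: N1 → N4 → N5 ← N3
  N5 is a collider here and neither N5 nor any of its descendants is conditioned on, so the collider stays closed — the path is blocked at N5.
Path 3: N1 → N5 ← N3
  N5 is a collider here and neither N5 nor any of its descendants is conditioned on, so the collider stays closed — the path is blocked at N5.
Path 4: N1 → N5 ← N4 ← N3
  N5 is a collider here and neither N5 nor any of its descendants is conditioned on, so the collider stays closed — the path is blocked at N5.
All paths are blocked; N1 ⊥ N3 | {N2} holds.

Yes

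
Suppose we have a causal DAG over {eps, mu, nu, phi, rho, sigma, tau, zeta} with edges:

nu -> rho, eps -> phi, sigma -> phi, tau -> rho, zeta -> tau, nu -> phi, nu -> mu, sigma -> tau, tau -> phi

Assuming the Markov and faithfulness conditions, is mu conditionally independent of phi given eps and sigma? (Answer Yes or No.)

No

3 paths connect mu and phi; each must be blocked for d-separation to hold:
Path 1: mu ← nu → phi
  nu is a fork and nu is not conditioned on — no node blocks this path, so it is active.
Path 2: mu ← nu → rho ← tau ← sigma → phi
  rho is a collider here and neither rho nor any of its descendants is conditioned on, so the collider stays closed — the path is blocked at rho.
Path 3: mu ← nu → rho ← tau → phi
  rho is a collider here and neither rho nor any of its descendants is conditioned on, so the collider stays closed — the path is blocked at rho.
Because an active path exists, mu and phi are not d-separated.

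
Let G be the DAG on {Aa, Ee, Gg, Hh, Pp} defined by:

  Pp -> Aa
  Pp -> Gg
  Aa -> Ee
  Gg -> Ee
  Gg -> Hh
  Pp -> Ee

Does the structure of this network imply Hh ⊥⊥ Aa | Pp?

Enumerating the 4 paths from Hh to Aa and testing each for blocking by {Pp}:
Path 1: Hh ← Gg ← Pp → Aa
  Pp is a fork here and Pp is conditioned on, so the path is blocked at Pp.
Path 2: Hh ← Gg ← Pp → Ee ← Aa
  Pp is a fork here and Pp is conditioned on, so the path is blocked at Pp.
Path 3: Hh ← Gg → Ee ← Aa
  Ee is a collider here and neither Ee nor any of its descendants is conditioned on, so the collider stays closed — the path is blocked at Ee.
Path 4: Hh ← Gg → Ee ← Pp → Aa
  Ee is a collider here and neither Ee nor any of its descendants is conditioned on, so the collider stays closed — the path is blocked at Ee.
Every path is blocked, so Hh and Aa are d-separated given {Pp}.

Yes — Hh and Aa are d-separated given {Pp}.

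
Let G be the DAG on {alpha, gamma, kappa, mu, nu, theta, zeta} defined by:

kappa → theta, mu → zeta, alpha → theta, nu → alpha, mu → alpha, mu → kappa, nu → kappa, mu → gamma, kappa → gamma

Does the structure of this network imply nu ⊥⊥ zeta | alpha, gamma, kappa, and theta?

No — nu and zeta are not d-separated given {alpha, gamma, kappa, theta}.

We examine all 6 paths between nu and zeta:
Path 1: nu → alpha → theta ← kappa → gamma ← mu → zeta
  alpha is a chain here and alpha is conditioned on, so the path is blocked at alpha.
Path 2: nu → alpha → theta ← kappa ← mu → zeta
  alpha is a chain here and alpha is conditioned on, so the path is blocked at alpha.
Path 3: nu → alpha ← mu → zeta
  alpha is a collider and alpha is conditioned on, which opens it; mu is a fork and mu is not conditioned on — no node blocks this path, so it is active.
Path 4: nu → kappa → gamma ← mu → zeta
  kappa is a chain here and kappa is conditioned on, so the path is blocked at kappa.
Path 5: nu → kappa → theta ← alpha ← mu → zeta
  kappa is a chain here and kappa is conditioned on, so the path is blocked at kappa.
Path 6: nu → kappa ← mu → zeta
  kappa is a collider and kappa is conditioned on, which opens it; mu is a fork and mu is not conditioned on — no node blocks this path, so it is active.
Because an active path exists, nu and zeta are not d-separated.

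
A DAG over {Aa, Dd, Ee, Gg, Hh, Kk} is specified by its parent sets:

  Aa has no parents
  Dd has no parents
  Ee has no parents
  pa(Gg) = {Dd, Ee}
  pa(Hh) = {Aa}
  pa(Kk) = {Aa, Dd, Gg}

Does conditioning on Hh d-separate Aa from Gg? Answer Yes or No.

We examine all 2 paths between Aa and Gg:
Path 1: Aa → Kk ← Dd → Gg
  Kk is a collider here and neither Kk nor any of its descendants is conditioned on, so the collider stays closed — the path is blocked at Kk.
Path 2: Aa → Kk ← Gg
  Kk is a collider here and neither Kk nor any of its descendants is conditioned on, so the collider stays closed — the path is blocked at Kk.
All paths are blocked; Aa ⊥ Gg | {Hh} holds.

Yes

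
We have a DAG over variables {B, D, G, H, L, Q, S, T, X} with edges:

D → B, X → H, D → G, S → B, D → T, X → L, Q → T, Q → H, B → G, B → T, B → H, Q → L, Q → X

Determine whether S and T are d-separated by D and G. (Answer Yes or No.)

No

There are 6 undirected paths between S and T; checking each against the conditioning set {D, G}:
Path 1: S → B → T
  B is a chain and B is not conditioned on — no node blocks this path, so it is active.
Path 2: S → B → G ← D → T
  D is a fork here and D is conditioned on, so the path is blocked at D.
Path 3: S → B ← D → T
  D is a fork here and D is conditioned on, so the path is blocked at D.
Path 4: S → B → H ← Q → T
  H is a collider here and neither H nor any of its descendants is conditioned on, so the collider stays closed — the path is blocked at H.
Path 5: S → B → H ← X ← Q → T
  H is a collider here and neither H nor any of its descendants is conditioned on, so the collider stays closed — the path is blocked at H.
Path 6: S → B → H ← X → L ← Q → T
  H is a collider here and neither H nor any of its descendants is conditioned on, so the collider stays closed — the path is blocked at H.
Since the path S → B → T is active, S and T are not d-separated given {D, G}.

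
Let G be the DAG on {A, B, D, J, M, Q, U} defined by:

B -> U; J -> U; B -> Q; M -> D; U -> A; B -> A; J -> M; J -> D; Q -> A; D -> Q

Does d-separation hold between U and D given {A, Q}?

Enumerating the 6 paths from U to D and testing each for blocking by {A, Q}:
Path 1: U ← B → A ← Q ← D
  Q is a chain here and Q is conditioned on, so the path is blocked at Q.
Path 2: U ← B → Q ← D
  B is a fork and B is not conditioned on; Q is a collider and Q is conditioned on, which opens it — no node blocks this path, so it is active.
Path 3: U ← J → D
  J is a fork and J is not conditioned on — no node blocks this path, so it is active.
Path 4: U ← J → M → D
  J is a fork and J is not conditioned on; M is a chain and M is not conditioned on — no node blocks this path, so it is active.
Path 5: U → A ← B → Q ← D
  A is a collider and A is conditioned on, which opens it; B is a fork and B is not conditioned on; Q is a collider and Q is conditioned on, which opens it — no node blocks this path, so it is active.
Path 6: U → A ← Q ← D
  Q is a chain here and Q is conditioned on, so the path is blocked at Q.
Because an active path exists, U and D are not d-separated.

No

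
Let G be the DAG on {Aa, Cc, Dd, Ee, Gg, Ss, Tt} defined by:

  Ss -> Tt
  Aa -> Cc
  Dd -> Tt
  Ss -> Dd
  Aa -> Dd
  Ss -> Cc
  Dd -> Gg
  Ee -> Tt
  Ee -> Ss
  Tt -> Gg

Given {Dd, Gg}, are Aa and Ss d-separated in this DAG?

6 paths connect Aa and Ss; each must be blocked for d-separation to hold:
Path 1: Aa → Cc ← Ss
  Cc is a collider here and neither Cc nor any of its descendants is conditioned on, so the collider stays closed — the path is blocked at Cc.
Path 2: Aa → Dd → Tt ← Ee → Ss
  Dd is a chain here and Dd is conditioned on, so the path is blocked at Dd.
Path 3: Aa → Dd → Tt ← Ss
  Dd is a chain here and Dd is conditioned on, so the path is blocked at Dd.
Path 4: Aa → Dd ← Ss
  Dd is a collider and Dd is conditioned on, which opens it — no node blocks this path, so it is active.
Path 5: Aa → Dd → Gg ← Tt ← Ee → Ss
  Dd is a chain here and Dd is conditioned on, so the path is blocked at Dd.
Path 6: Aa → Dd → Gg ← Tt ← Ss
  Dd is a chain here and Dd is conditioned on, so the path is blocked at Dd.
At least one path is unblocked, so d-separation fails.

No — Aa and Ss are not d-separated given {Dd, Gg}.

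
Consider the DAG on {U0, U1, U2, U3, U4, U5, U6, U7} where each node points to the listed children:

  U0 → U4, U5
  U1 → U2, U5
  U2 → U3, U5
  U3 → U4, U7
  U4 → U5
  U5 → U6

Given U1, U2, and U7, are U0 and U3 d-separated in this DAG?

Yes — U0 and U3 are d-separated given {U1, U2, U7}.

6 paths connect U0 and U3; each must be blocked for d-separation to hold:
Path 1: U0 → U4 ← U3
  U4 is a collider here and neither U4 nor any of its descendants is conditioned on, so the collider stays closed — the path is blocked at U4.
Path 2: U0 → U4 → U5 ← U1 → U2 → U3
  U5 is a collider here and neither U5 nor any of its descendants is conditioned on, so the collider stays closed — the path is blocked at U5.
Path 3: U0 → U4 → U5 ← U2 → U3
  U5 is a collider here and neither U5 nor any of its descendants is conditioned on, so the collider stays closed — the path is blocked at U5.
Path 4: U0 → U5 ← U1 → U2 → U3
  U5 is a collider here and neither U5 nor any of its descendants is conditioned on, so the collider stays closed — the path is blocked at U5.
Path 5: U0 → U5 ← U4 ← U3
  U5 is a collider here and neither U5 nor any of its descendants is conditioned on, so the collider stays closed — the path is blocked at U5.
Path 6: U0 → U5 ← U2 → U3
  U5 is a collider here and neither U5 nor any of its descendants is conditioned on, so the collider stays closed — the path is blocked at U5.
Since every path is blocked, d-separation holds.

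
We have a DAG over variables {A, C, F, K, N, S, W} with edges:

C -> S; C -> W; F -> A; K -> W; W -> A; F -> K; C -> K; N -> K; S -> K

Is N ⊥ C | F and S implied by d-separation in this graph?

There are 4 undirected paths between N and C; checking each against the conditioning set {F, S}:
  1. N → K ← F → A ← W ← C — K:collider[blocks]; F:fork[blocks]; A:collider[blocks]; W:chain[open] ⇒ blocked
  2. N → K → W ← C — K:chain[open]; W:collider[blocks] ⇒ blocked
  3. N → K ← C — K:collider[blocks] ⇒ blocked
  4. N → K ← S ← C — K:collider[blocks]; S:chain[blocks] ⇒ blocked
Every path is blocked, so N and C are d-separated given {F, S}.

Yes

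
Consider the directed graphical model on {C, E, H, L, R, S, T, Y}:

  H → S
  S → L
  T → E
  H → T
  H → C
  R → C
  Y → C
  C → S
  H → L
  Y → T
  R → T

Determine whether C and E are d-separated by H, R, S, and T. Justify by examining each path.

There are 5 undirected paths between C and E; checking each against the conditioning set {H, R, S, T}:
Path 1: C ← Y → T → E
  T is a chain here and T is conditioned on, so the path is blocked at T.
Path 2: C ← R → T → E
  R is a fork here and R is conditioned on, so the path is blocked at R.
Path 3: C → S → L ← H → T → E
  S is a chain here and S is conditioned on, so the path is blocked at S.
Path 4: C → S ← H → T → E
  H is a fork here and H is conditioned on, so the path is blocked at H.
Path 5: C ← H → T → E
  H is a fork here and H is conditioned on, so the path is blocked at H.
Every path is blocked, so C and E are d-separated given {H, R, S, T}.

Yes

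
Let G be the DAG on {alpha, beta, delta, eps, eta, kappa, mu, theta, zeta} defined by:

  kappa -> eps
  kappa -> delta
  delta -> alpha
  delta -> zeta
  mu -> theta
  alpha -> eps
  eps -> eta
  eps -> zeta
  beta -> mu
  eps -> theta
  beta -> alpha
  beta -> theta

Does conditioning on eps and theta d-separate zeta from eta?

Yes

Enumerating the 5 paths from zeta to eta and testing each for blocking by {eps, theta}:
  1. zeta ← eps → eta — eps:fork[blocks] ⇒ blocked
  2. zeta ← delta ← kappa → eps → eta — delta:chain[open]; kappa:fork[open]; eps:chain[blocks] ⇒ blocked
  3. zeta ← delta → alpha → eps → eta — delta:fork[open]; alpha:chain[open]; eps:chain[blocks] ⇒ blocked
  4. zeta ← delta → alpha ← beta → mu → theta ← eps → eta — delta:fork[open]; alpha:collider[open]; beta:fork[open]; mu:chain[open]; theta:collider[open]; eps:fork[blocks] ⇒ blocked
  5. zeta ← delta → alpha ← beta → theta ← eps → eta — delta:fork[open]; alpha:collider[open]; beta:fork[open]; theta:collider[open]; eps:fork[blocks] ⇒ blocked
All paths are blocked; zeta ⊥ eta | {eps, theta} holds.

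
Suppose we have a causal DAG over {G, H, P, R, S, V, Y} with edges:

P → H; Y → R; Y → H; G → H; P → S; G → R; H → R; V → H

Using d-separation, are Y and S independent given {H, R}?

No — Y and S are not d-separated given {H, R}.

There are 3 undirected paths between Y and S; checking each against the conditioning set {H, R}:
Path 1: Y → R ← G → H ← P → S
  R is a collider and R is conditioned on, which opens it; G is a fork and G is not conditioned on; H is a collider and H is conditioned on, which opens it; P is a fork and P is not conditioned on — no node blocks this path, so it is active.
Path 2: Y → R ← H ← P → S
  H is a chain here and H is conditioned on, so the path is blocked at H.
Path 3: Y → H ← P → S
  H is a collider and H is conditioned on, which opens it; P is a fork and P is not conditioned on — no node blocks this path, so it is active.
Because an active path exists, Y and S are not d-separated.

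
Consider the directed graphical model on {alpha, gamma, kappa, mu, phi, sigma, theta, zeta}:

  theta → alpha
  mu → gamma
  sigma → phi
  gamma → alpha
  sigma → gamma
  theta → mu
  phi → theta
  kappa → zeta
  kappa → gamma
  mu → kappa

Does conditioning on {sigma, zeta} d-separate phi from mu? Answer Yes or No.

No

There are 6 undirected paths between phi and mu; checking each against the conditioning set {sigma, zeta}:
  1. phi → theta → alpha ← gamma ← kappa ← mu — theta:chain[open]; alpha:collider[blocks]; gamma:chain[open]; kappa:chain[open] ⇒ blocked
  2. phi → theta → alpha ← gamma ← mu — theta:chain[open]; alpha:collider[blocks]; gamma:chain[open] ⇒ blocked
  3. phi → theta → mu — theta:chain[open] ⇒ active
  4. phi ← sigma → gamma ← kappa ← mu — sigma:fork[blocks]; gamma:collider[blocks]; kappa:chain[open] ⇒ blocked
  5. phi ← sigma → gamma → alpha ← theta → mu — sigma:fork[blocks]; gamma:chain[open]; alpha:collider[blocks]; theta:fork[open] ⇒ blocked
  6. phi ← sigma → gamma ← mu — sigma:fork[blocks]; gamma:collider[blocks] ⇒ blocked
At least one path is unblocked, so d-separation fails.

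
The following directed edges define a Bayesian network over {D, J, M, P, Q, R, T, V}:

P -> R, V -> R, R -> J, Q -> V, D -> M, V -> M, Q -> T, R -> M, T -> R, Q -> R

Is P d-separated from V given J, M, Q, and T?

There are 4 undirected paths between P and V; checking each against the conditioning set {J, M, Q, T}:
Path 1: P → R ← V
  R is a collider and its descendant J is conditioned on, which opens it — no node blocks this path, so it is active.
Path 2: P → R → M ← V
  R is a chain and R is not conditioned on; M is a collider and M is conditioned on, which opens it — no node blocks this path, so it is active.
Path 3: P → R ← Q → V
  Q is a fork here and Q is conditioned on, so the path is blocked at Q.
Path 4: P → R ← T ← Q → V
  T is a chain here and T is conditioned on, so the path is blocked at T.
At least one path is unblocked, so d-separation fails.

No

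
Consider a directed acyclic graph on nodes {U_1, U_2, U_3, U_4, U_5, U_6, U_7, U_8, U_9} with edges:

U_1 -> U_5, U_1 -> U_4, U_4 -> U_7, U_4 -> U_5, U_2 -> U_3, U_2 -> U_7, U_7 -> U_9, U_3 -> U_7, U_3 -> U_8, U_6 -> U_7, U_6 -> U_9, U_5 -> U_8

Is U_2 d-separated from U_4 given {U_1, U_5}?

There are 6 undirected paths between U_2 and U_4; checking each against the conditioning set {U_1, U_5}:
  1. U_2 → U_3 → U_8 ← U_5 ← U_1 → U_4 — U_3:chain[open]; U_8:collider[blocks]; U_5:chain[blocks]; U_1:fork[blocks] ⇒ blocked
  2. U_2 → U_3 → U_8 ← U_5 ← U_4 — U_3:chain[open]; U_8:collider[blocks]; U_5:chain[blocks] ⇒ blocked
  3. U_2 → U_3 → U_7 ← U_4 — U_3:chain[open]; U_7:collider[blocks] ⇒ blocked
  4. U_2 → U_7 ← U_3 → U_8 ← U_5 ← U_1 → U_4 — U_7:collider[blocks]; U_3:fork[open]; U_8:collider[blocks]; U_5:chain[blocks]; U_1:fork[blocks] ⇒ blocked
  5. U_2 → U_7 ← U_3 → U_8 ← U_5 ← U_4 — U_7:collider[blocks]; U_3:fork[open]; U_8:collider[blocks]; U_5:chain[blocks] ⇒ blocked
  6. U_2 → U_7 ← U_4 — U_7:collider[blocks] ⇒ blocked
Every path is blocked, so U_2 and U_4 are d-separated given {U_1, U_5}.

Yes — U_2 and U_4 are d-separated given {U_1, U_5}.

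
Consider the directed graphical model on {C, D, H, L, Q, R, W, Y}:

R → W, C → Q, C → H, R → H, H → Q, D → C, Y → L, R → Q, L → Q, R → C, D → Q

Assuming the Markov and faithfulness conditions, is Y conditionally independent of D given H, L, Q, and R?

Yes

Enumerating the 6 paths from Y to D and testing each for blocking by {H, L, Q, R}:
Path 1: Y → L → Q ← D
  L is a chain here and L is conditioned on, so the path is blocked at L.
Path 2: Y → L → Q ← H ← C ← D
  L is a chain here and L is conditioned on, so the path is blocked at L.
Path 3: Y → L → Q ← H ← R → C ← D
  L is a chain here and L is conditioned on, so the path is blocked at L.
Path 4: Y → L → Q ← C ← D
  L is a chain here and L is conditioned on, so the path is blocked at L.
Path 5: Y → L → Q ← R → H ← C ← D
  L is a chain here and L is conditioned on, so the path is blocked at L.
Path 6: Y → L → Q ← R → C ← D
  L is a chain here and L is conditioned on, so the path is blocked at L.
Every path is blocked, so Y and D are d-separated given {H, L, Q, R}.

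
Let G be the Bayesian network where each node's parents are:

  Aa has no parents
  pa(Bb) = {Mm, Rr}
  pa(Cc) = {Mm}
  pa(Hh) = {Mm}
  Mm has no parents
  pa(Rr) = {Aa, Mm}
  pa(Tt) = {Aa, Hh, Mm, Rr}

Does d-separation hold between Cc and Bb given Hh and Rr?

6 paths connect Cc and Bb; each must be blocked for d-separation to hold:
  1. Cc ← Mm → Bb — Mm:fork[open] ⇒ active
  2. Cc ← Mm → Tt ← Aa → Rr → Bb — Mm:fork[open]; Tt:collider[blocks]; Aa:fork[open]; Rr:chain[blocks] ⇒ blocked
  3. Cc ← Mm → Tt ← Rr → Bb — Mm:fork[open]; Tt:collider[blocks]; Rr:fork[blocks] ⇒ blocked
  4. Cc ← Mm → Rr → Bb — Mm:fork[open]; Rr:chain[blocks] ⇒ blocked
  5. Cc ← Mm → Hh → Tt ← Aa → Rr → Bb — Mm:fork[open]; Hh:chain[blocks]; Tt:collider[blocks]; Aa:fork[open]; Rr:chain[blocks] ⇒ blocked
  6. Cc ← Mm → Hh → Tt ← Rr → Bb — Mm:fork[open]; Hh:chain[blocks]; Tt:collider[blocks]; Rr:fork[blocks] ⇒ blocked
Since the path Cc ← Mm → Bb is active, Cc and Bb are not d-separated given {Hh, Rr}.

No — Cc and Bb are not d-separated given {Hh, Rr}.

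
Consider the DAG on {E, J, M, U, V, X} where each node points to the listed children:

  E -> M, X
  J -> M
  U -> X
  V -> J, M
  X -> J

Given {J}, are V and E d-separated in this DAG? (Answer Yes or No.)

There are 4 undirected paths between V and E; checking each against the conditioning set {J}:
Path 1: V → M ← J ← X ← E
  M is a collider here and neither M nor any of its descendants is conditioned on, so the collider stays closed — the path is blocked at M.
Path 2: V → M ← E
  M is a collider here and neither M nor any of its descendants is conditioned on, so the collider stays closed — the path is blocked at M.
Path 3: V → J → M ← E
  J is a chain here and J is conditioned on, so the path is blocked at J.
Path 4: V → J ← X ← E
  J is a collider and J is conditioned on, which opens it; X is a chain and X is not conditioned on — no node blocks this path, so it is active.
At least one path is unblocked, so d-separation fails.

No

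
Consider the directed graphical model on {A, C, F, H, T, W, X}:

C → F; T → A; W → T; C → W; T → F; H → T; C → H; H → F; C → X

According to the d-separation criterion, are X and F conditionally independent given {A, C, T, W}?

Yes

5 paths connect X and F; each must be blocked for d-separation to hold:
Path 1: X ← C → H → F
  C is a fork here and C is conditioned on, so the path is blocked at C.
Path 2: X ← C → H → T → F
  C is a fork here and C is conditioned on, so the path is blocked at C.
Path 3: X ← C → F
  C is a fork here and C is conditioned on, so the path is blocked at C.
Path 4: X ← C → W → T ← H → F
  C is a fork here and C is conditioned on, so the path is blocked at C.
Path 5: X ← C → W → T → F
  C is a fork here and C is conditioned on, so the path is blocked at C.
Since every path is blocked, d-separation holds.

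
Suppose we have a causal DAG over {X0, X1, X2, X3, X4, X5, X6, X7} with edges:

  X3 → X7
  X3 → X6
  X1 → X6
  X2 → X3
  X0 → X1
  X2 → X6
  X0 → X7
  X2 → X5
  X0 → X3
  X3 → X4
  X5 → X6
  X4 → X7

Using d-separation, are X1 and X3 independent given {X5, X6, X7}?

No

6 paths connect X1 and X3; each must be blocked for d-separation to hold:
  1. X1 → X6 ← X3 — X6:collider[open] ⇒ active
  2. X1 → X6 ← X2 → X3 — X6:collider[open]; X2:fork[open] ⇒ active
  3. X1 → X6 ← X5 ← X2 → X3 — X6:collider[open]; X5:chain[blocks]; X2:fork[open] ⇒ blocked
  4. X1 ← X0 → X3 — X0:fork[open] ⇒ active
  5. X1 ← X0 → X7 ← X4 ← X3 — X0:fork[open]; X7:collider[open]; X4:chain[open] ⇒ active
  6. X1 ← X0 → X7 ← X3 — X0:fork[open]; X7:collider[open] ⇒ active
Because an active path exists, X1 and X3 are not d-separated.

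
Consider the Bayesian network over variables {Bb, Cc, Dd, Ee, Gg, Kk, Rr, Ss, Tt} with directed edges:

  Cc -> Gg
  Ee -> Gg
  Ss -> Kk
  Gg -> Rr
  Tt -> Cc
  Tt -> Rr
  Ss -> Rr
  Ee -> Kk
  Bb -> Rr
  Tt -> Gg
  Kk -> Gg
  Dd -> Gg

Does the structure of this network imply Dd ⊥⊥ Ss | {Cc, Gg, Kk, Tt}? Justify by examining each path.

No

Enumerating the 5 paths from Dd to Ss and testing each for blocking by {Cc, Gg, Kk, Tt}:
Path 1: Dd → Gg → Rr ← Ss
  Gg is a chain here and Gg is conditioned on, so the path is blocked at Gg.
Path 2: Dd → Gg ← Cc ← Tt → Rr ← Ss
  Cc is a chain here and Cc is conditioned on, so the path is blocked at Cc.
Path 3: Dd → Gg ← Tt → Rr ← Ss
  Tt is a fork here and Tt is conditioned on, so the path is blocked at Tt.
Path 4: Dd → Gg ← Ee → Kk ← Ss
  Gg is a collider and Gg is conditioned on, which opens it; Ee is a fork and Ee is not conditioned on; Kk is a collider and Kk is conditioned on, which opens it — no node blocks this path, so it is active.
Path 5: Dd → Gg ← Kk ← Ss
  Kk is a chain here and Kk is conditioned on, so the path is blocked at Kk.
At least one path is unblocked, so d-separation fails.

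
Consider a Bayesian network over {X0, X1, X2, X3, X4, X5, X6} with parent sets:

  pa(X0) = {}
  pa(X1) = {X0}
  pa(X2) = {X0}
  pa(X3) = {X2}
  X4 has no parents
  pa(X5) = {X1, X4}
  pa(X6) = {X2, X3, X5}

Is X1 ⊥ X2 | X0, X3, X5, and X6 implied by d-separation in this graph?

Yes

There are 3 undirected paths between X1 and X2; checking each against the conditioning set {X0, X3, X5, X6}:
Path 1: X1 → X5 → X6 ← X3 ← X2
  X5 is a chain here and X5 is conditioned on, so the path is blocked at X5.
Path 2: X1 → X5 → X6 ← X2
  X5 is a chain here and X5 is conditioned on, so the path is blocked at X5.
Path 3: X1 ← X0 → X2
  X0 is a fork here and X0 is conditioned on, so the path is blocked at X0.
All paths are blocked; X1 ⊥ X2 | {X0, X3, X5, X6} holds.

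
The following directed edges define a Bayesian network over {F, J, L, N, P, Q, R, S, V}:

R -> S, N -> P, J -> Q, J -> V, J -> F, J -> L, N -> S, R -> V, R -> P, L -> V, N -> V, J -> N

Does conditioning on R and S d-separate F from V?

No — F and V are not d-separated given {R, S}.

5 paths connect F and V; each must be blocked for d-separation to hold:
Path 1: F ← J → V
  J is a fork and J is not conditioned on — no node blocks this path, so it is active.
Path 2: F ← J → N → S ← R → V
  R is a fork here and R is conditioned on, so the path is blocked at R.
Path 3: F ← J → N → V
  J is a fork and J is not conditioned on; N is a chain and N is not conditioned on — no node blocks this path, so it is active.
Path 4: F ← J → N → P ← R → V
  P is a collider here and neither P nor any of its descendants is conditioned on, so the collider stays closed — the path is blocked at P.
Path 5: F ← J → L → V
  J is a fork and J is not conditioned on; L is a chain and L is not conditioned on — no node blocks this path, so it is active.
Because an active path exists, F and V are not d-separated.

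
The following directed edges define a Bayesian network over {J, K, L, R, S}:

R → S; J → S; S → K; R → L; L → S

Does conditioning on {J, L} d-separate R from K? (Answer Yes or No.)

There are 2 undirected paths between R and K; checking each against the conditioning set {J, L}:
  1. R → S → K — S:chain[open] ⇒ active
  2. R → L → S → K — L:chain[blocks]; S:chain[open] ⇒ blocked
At least one path is unblocked, so d-separation fails.

No — R and K are not d-separated given {J, L}.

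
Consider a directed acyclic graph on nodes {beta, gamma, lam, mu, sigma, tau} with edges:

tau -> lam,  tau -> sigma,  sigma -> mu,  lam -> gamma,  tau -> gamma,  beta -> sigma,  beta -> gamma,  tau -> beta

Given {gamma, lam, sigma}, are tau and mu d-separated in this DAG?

Yes

Enumerating the 4 paths from tau to mu and testing each for blocking by {gamma, lam, sigma}:
Path 1: tau → sigma → mu
  sigma is a chain here and sigma is conditioned on, so the path is blocked at sigma.
Path 2: tau → lam → gamma ← beta → sigma → mu
  lam is a chain here and lam is conditioned on, so the path is blocked at lam.
Path 3: tau → beta → sigma → mu
  sigma is a chain here and sigma is conditioned on, so the path is blocked at sigma.
Path 4: tau → gamma ← beta → sigma → mu
  sigma is a chain here and sigma is conditioned on, so the path is blocked at sigma.
Since every path is blocked, d-separation holds.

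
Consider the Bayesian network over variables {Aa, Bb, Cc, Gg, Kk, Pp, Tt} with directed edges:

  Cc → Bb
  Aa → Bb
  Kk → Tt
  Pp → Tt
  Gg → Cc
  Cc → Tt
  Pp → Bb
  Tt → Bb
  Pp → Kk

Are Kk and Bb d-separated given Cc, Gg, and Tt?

Enumerating the 6 paths from Kk to Bb and testing each for blocking by {Cc, Gg, Tt}:
  1. Kk ← Pp → Bb — Pp:fork[open] ⇒ active
  2. Kk ← Pp → Tt → Bb — Pp:fork[open]; Tt:chain[blocks] ⇒ blocked
  3. Kk ← Pp → Tt ← Cc → Bb — Pp:fork[open]; Tt:collider[open]; Cc:fork[blocks] ⇒ blocked
  4. Kk → Tt → Bb — Tt:chain[blocks] ⇒ blocked
  5. Kk → Tt ← Cc → Bb — Tt:collider[open]; Cc:fork[blocks] ⇒ blocked
  6. Kk → Tt ← Pp → Bb — Tt:collider[open]; Pp:fork[open] ⇒ active
At least one path is unblocked, so d-separation fails.

No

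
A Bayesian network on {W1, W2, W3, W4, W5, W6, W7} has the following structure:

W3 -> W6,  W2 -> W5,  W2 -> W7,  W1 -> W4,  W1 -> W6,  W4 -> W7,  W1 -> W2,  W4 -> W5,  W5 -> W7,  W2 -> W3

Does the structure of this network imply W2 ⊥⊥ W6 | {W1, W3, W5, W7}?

Yes — W2 and W6 are d-separated given {W1, W3, W5, W7}.

6 paths connect W2 and W6; each must be blocked for d-separation to hold:
Path 1: W2 ← W1 → W6
  W1 is a fork here and W1 is conditioned on, so the path is blocked at W1.
Path 2: W2 → W3 → W6
  W3 is a chain here and W3 is conditioned on, so the path is blocked at W3.
Path 3: W2 → W5 ← W4 ← W1 → W6
  W1 is a fork here and W1 is conditioned on, so the path is blocked at W1.
Path 4: W2 → W5 → W7 ← W4 ← W1 → W6
  W5 is a chain here and W5 is conditioned on, so the path is blocked at W5.
Path 5: W2 → W7 ← W4 ← W1 → W6
  W1 is a fork here and W1 is conditioned on, so the path is blocked at W1.
Path 6: W2 → W7 ← W5 ← W4 ← W1 → W6
  W5 is a chain here and W5 is conditioned on, so the path is blocked at W5.
All paths are blocked; W2 ⊥ W6 | {W1, W3, W5, W7} holds.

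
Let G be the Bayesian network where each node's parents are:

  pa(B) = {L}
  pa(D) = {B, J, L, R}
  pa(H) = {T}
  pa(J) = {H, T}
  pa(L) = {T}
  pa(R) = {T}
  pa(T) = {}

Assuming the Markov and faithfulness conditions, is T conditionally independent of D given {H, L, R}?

5 paths connect T and D; each must be blocked for d-separation to hold:
Path 1: T → R → D
  R is a chain here and R is conditioned on, so the path is blocked at R.
Path 2: T → H → J → D
  H is a chain here and H is conditioned on, so the path is blocked at H.
Path 3: T → J → D
  J is a chain and J is not conditioned on — no node blocks this path, so it is active.
Path 4: T → L → B → D
  L is a chain here and L is conditioned on, so the path is blocked at L.
Path 5: T → L → D
  L is a chain here and L is conditioned on, so the path is blocked at L.
At least one path is unblocked, so d-separation fails.

No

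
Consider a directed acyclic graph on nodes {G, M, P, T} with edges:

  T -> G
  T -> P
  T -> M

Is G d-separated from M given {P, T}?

Only one path connects G and M:
  1. G ← T → M — T:fork[blocks] ⇒ blocked
All paths are blocked; G ⊥ M | {P, T} holds.

Yes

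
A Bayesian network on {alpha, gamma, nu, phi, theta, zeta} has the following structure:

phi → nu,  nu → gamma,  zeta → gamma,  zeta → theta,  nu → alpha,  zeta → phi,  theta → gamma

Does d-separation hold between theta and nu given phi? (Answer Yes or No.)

Yes — theta and nu are d-separated given {phi}.

4 paths connect theta and nu; each must be blocked for d-separation to hold:
Path 1: theta ← zeta → phi → nu
  phi is a chain here and phi is conditioned on, so the path is blocked at phi.
Path 2: theta ← zeta → gamma ← nu
  gamma is a collider here and neither gamma nor any of its descendants is conditioned on, so the collider stays closed — the path is blocked at gamma.
Path 3: theta → gamma ← nu
  gamma is a collider here and neither gamma nor any of its descendants is conditioned on, so the collider stays closed — the path is blocked at gamma.
Path 4: theta → gamma ← zeta → phi → nu
  gamma is a collider here and neither gamma nor any of its descendants is conditioned on, so the collider stays closed — the path is blocked at gamma.
Since every path is blocked, d-separation holds.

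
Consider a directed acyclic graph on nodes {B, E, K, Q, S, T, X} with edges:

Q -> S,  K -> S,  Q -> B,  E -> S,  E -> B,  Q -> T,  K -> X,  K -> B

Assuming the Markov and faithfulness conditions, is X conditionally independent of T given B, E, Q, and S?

Yes — X and T are d-separated given {B, E, Q, S}.

Enumerating the 4 paths from X to T and testing each for blocking by {B, E, Q, S}:
Path 1: X ← K → S ← Q → T
  Q is a fork here and Q is conditioned on, so the path is blocked at Q.
Path 2: X ← K → S ← E → B ← Q → T
  E is a fork here and E is conditioned on, so the path is blocked at E.
Path 3: X ← K → B ← Q → T
  Q is a fork here and Q is conditioned on, so the path is blocked at Q.
Path 4: X ← K → B ← E → S ← Q → T
  E is a fork here and E is conditioned on, so the path is blocked at E.
All paths are blocked; X ⊥ T | {B, E, Q, S} holds.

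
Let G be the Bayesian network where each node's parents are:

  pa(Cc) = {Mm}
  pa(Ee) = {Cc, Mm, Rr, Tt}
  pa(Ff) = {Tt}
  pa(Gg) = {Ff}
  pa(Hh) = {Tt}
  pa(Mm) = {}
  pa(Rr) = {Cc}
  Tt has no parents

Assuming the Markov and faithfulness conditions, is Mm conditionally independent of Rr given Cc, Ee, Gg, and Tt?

4 paths connect Mm and Rr; each must be blocked for d-separation to hold:
Path 1: Mm → Cc → Ee ← Rr
  Cc is a chain here and Cc is conditioned on, so the path is blocked at Cc.
Path 2: Mm → Cc → Rr
  Cc is a chain here and Cc is conditioned on, so the path is blocked at Cc.
Path 3: Mm → Ee ← Cc → Rr
  Cc is a fork here and Cc is conditioned on, so the path is blocked at Cc.
Path 4: Mm → Ee ← Rr
  Ee is a collider and Ee is conditioned on, which opens it — no node blocks this path, so it is active.
At least one path is unblocked, so d-separation fails.

No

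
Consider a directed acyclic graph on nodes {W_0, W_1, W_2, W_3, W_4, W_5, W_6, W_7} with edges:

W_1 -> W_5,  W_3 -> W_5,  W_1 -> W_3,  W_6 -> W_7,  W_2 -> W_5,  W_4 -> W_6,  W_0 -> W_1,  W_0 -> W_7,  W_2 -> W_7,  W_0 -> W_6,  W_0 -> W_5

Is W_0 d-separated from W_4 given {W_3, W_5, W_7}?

No

5 paths connect W_0 and W_4; each must be blocked for d-separation to hold:
Path 1: W_0 → W_7 ← W_6 ← W_4
  W_7 is a collider and W_7 is conditioned on, which opens it; W_6 is a chain and W_6 is not conditioned on — no node blocks this path, so it is active.
Path 2: W_0 → W_5 ← W_2 → W_7 ← W_6 ← W_4
  W_5 is a collider and W_5 is conditioned on, which opens it; W_2 is a fork and W_2 is not conditioned on; W_7 is a collider and W_7 is conditioned on, which opens it; W_6 is a chain and W_6 is not conditioned on — no node blocks this path, so it is active.
Path 3: W_0 → W_1 → W_5 ← W_2 → W_7 ← W_6 ← W_4
  W_1 is a chain and W_1 is not conditioned on; W_5 is a collider and W_5 is conditioned on, which opens it; W_2 is a fork and W_2 is not conditioned on; W_7 is a collider and W_7 is conditioned on, which opens it; W_6 is a chain and W_6 is not conditioned on — no node blocks this path, so it is active.
Path 4: W_0 → W_1 → W_3 → W_5 ← W_2 → W_7 ← W_6 ← W_4
  W_3 is a chain here and W_3 is conditioned on, so the path is blocked at W_3.
Path 5: W_0 → W_6 ← W_4
  W_6 is a collider and its descendant W_7 is conditioned on, which opens it — no node blocks this path, so it is active.
Since the path W_0 → W_7 ← W_6 ← W_4 is active, W_0 and W_4 are not d-separated given {W_3, W_5, W_7}.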